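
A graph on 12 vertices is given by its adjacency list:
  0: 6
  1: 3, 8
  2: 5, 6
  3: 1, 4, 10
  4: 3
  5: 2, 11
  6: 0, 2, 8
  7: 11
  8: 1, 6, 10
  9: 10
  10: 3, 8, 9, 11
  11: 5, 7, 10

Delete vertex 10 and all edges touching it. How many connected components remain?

2

With 10 gone, the remaining components are: {9}; {0, 1, 2, 3, 4, 5, 6, 7, 8, 11}.
That is 2 components.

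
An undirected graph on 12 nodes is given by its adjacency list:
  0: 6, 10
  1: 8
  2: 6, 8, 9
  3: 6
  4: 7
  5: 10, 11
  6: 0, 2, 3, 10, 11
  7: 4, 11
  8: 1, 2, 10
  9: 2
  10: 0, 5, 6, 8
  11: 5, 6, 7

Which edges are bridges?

The edges on the cycle 6-2-8-10-6 are not bridges since each lies on that cycle.
But removing 11-7 disconnects 11 from 7; removing 6-3 disconnects 6 from 3; removing 9-2 disconnects 9 from 2; removing 4-7 disconnects 4 from 7 — these are bridges.
In total 5 edges are bridges.

1-8, 11-7, 2-9, 3-6, 4-7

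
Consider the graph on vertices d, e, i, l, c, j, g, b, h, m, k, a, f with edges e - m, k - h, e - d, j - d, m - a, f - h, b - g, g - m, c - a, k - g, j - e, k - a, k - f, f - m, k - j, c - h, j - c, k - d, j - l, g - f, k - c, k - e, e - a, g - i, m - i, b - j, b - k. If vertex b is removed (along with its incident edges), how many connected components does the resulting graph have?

With b gone, the remaining components are: {a, c, d, e, f, g, h, i, j, k, l, m}.
That is 1 component.

1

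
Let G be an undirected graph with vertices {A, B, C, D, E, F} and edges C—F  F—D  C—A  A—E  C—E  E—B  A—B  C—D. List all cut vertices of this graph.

C

Removing C increases the component count from 1 to 2, so C is a cut vertex.
By contrast removing E leaves 1 component; it is not a cut vertex. No other vertex is a cut vertex either.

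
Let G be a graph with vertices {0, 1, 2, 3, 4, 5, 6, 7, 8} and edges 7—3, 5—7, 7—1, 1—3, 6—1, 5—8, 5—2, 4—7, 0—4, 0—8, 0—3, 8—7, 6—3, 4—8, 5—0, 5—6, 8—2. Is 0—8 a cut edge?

After removing 0—8, the path 0-5-8 still connects them, so the edge is not a bridge.

No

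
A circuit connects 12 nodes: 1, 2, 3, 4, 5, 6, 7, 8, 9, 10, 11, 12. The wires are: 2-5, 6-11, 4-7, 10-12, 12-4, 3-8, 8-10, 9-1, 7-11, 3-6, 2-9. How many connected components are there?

2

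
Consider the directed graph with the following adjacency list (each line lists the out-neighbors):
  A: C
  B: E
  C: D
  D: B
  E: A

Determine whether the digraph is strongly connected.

From A we can reach every vertex (A, B, C, D, E), and every vertex can reach A (A, B, C, D, E). So the whole graph is one strongly connected component.

Yes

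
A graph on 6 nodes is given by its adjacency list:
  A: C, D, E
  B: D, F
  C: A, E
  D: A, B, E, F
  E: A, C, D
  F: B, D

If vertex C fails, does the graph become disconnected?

No

Deleting C leaves 1 component (was 1) (its neighbors A, E remain connected to each other), so C is not a cut vertex.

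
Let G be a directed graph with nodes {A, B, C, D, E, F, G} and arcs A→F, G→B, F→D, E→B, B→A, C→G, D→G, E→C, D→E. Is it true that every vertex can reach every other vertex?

Yes

From G we can reach every vertex (A, B, C, D, E, F, G), and every vertex can reach G (A, B, C, D, E, F, G). So the whole graph is one strongly connected component.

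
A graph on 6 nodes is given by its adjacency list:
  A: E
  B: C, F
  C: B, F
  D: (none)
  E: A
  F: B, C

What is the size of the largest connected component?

D is isolated — a component by itself.
Starting from A we can reach A, E. That is one component of size 2.
Starting from B we can reach B, C, F. That is one component of size 3.
The largest has 3 vertices.

3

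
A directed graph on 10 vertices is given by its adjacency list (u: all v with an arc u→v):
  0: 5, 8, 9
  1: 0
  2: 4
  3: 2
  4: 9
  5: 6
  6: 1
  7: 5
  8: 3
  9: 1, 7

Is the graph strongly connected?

Yes

From 1 we can reach every vertex (0, 1, 2, 3, 4, 5, 6, 7, 8, 9), and every vertex can reach 1 (0, 1, 2, 3, 4, 5, 6, 7, 8, 9). So the whole graph is one strongly connected component.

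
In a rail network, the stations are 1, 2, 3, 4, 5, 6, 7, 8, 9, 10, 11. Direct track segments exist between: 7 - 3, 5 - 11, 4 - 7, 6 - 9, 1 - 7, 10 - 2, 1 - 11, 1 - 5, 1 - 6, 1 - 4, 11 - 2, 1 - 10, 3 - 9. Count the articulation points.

Removing 1 increases the component count from 2 to 3, so 1 is a cut vertex.
By contrast removing 2 leaves 2 components; it is not a cut vertex. No other vertex is a cut vertex either.

1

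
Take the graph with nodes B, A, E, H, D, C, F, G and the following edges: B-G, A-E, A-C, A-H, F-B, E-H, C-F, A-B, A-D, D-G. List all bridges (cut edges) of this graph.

The edges on the cycle A-E-H-A are not bridges since each lies on that cycle.
Every edge lies on some cycle, so there are no bridges.

none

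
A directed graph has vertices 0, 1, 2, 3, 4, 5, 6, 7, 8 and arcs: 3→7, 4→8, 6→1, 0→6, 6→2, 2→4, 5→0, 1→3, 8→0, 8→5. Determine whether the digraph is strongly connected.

No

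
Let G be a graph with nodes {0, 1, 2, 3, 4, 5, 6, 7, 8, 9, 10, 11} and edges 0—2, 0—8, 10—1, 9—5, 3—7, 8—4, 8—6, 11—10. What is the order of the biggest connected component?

5

Starting from 5 we can reach 5, 9. That is one component of size 2.
Starting from 3 we can reach 3, 7. That is one component of size 2.
Starting from 1 we can reach 1, 10, 11. That is one component of size 3.
Starting from 0 we can reach 0, 2, 4, 6, 8. That is one component of size 5.
The largest has 5 vertices.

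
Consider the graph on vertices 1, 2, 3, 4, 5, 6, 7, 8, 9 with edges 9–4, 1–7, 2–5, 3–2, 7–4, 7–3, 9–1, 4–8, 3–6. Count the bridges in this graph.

The edges on the cycle 9-1-7-4-9 are not bridges since each lies on that cycle.
But removing 3–6 disconnects 3 from 6; removing 3–2 disconnects 3 from 2; removing 8–4 disconnects 8 from 4; removing 7–3 disconnects 7 from 3 — these are bridges.
In total 5 edges are bridges.

5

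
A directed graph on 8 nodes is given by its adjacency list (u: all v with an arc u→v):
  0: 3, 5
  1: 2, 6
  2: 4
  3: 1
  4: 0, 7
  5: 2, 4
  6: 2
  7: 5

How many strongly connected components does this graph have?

1

{0, 1, 2, 3, 4, 5, 6, 7} are all mutually reachable — one SCC of size 8.
That gives 1 strongly connected component.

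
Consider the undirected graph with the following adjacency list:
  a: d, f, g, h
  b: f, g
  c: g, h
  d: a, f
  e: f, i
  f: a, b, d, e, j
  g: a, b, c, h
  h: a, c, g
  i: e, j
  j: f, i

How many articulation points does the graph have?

Removing f increases the component count from 1 to 2, so f is a cut vertex.
By contrast removing j leaves 1 component; it is not a cut vertex. No other vertex is a cut vertex either.

1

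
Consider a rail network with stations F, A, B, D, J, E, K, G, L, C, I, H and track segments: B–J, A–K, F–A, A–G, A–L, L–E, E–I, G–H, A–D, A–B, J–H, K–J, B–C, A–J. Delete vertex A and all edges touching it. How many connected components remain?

4

With A gone, the remaining components are: {D}; {F}; {E, I, L}; {B, C, G, H, J, K}.
That is 4 components.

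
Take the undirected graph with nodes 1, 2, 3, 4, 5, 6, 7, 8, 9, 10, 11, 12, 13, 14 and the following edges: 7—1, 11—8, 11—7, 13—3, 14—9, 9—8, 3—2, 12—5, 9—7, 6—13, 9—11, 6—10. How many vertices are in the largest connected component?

6

4 is isolated — a component by itself.
Starting from 5 we can reach 5, 12. That is one component of size 2.
Starting from 2 we can reach 2, 3, 6, 10, 13. That is one component of size 5.
Starting from 1 we can reach 1, 7, 8, 9, 11, 14. That is one component of size 6.
The largest has 6 vertices.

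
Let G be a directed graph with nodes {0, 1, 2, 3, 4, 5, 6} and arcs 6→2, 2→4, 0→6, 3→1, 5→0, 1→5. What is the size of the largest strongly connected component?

{6} is an SCC by itself.
{5} is an SCC by itself.
{3} is an SCC by itself.
{4} is an SCC by itself.
{2} is an SCC by itself.
(and 2 more singleton SCCs)
The largest has 1 vertex.

1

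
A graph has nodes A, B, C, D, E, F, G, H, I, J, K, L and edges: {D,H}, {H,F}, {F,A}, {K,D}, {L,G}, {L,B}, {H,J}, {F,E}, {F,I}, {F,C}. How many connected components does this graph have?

Starting from B we can reach B, G, L. That is one component of size 3.
Starting from A we can reach A, C, D, E, F, H, I, J, K. That is one component of size 9.
Total: 2 components.

2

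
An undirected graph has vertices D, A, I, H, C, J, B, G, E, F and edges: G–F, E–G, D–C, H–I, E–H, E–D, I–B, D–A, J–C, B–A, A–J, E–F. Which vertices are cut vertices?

Removing E increases the component count from 1 to 2, so E is a cut vertex.
By contrast removing H leaves 1 component; it is not a cut vertex. No other vertex is a cut vertex either.

E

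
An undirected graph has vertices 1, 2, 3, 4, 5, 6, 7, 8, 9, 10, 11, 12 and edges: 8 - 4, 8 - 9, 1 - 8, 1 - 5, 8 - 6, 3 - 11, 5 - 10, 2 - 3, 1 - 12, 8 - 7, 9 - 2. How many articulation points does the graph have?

Removing 1 increases the component count from 1 to 3, so 1 is a cut vertex.
Removing 2 increases the component count from 1 to 2, so 2 is a cut vertex.
Removing 3 increases the component count from 1 to 2, so 3 is a cut vertex.
Likewise 5, 8, 9 are cut vertices.
By contrast removing 7 leaves 1 component; it is not a cut vertex. No other vertex is a cut vertex either.

6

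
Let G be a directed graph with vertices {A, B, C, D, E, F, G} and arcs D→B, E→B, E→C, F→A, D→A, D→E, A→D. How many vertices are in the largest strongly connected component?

{A, D} are all mutually reachable — one SCC of size 2.
{F} is an SCC by itself.
{C} is an SCC by itself.
{B} is an SCC by itself.
{G} is an SCC by itself.
(and 1 more singleton SCC)
The largest has 2 vertices.

2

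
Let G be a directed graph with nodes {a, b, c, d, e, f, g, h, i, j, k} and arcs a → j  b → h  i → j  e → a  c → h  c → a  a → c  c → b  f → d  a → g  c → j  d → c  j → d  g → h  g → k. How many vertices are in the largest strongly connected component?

{a, c, d, j} are all mutually reachable — one SCC of size 4.
{k} is an SCC by itself.
{i} is an SCC by itself.
{b} is an SCC by itself.
{f} is an SCC by itself.
(and 3 more singleton SCCs)
The largest has 4 vertices.

4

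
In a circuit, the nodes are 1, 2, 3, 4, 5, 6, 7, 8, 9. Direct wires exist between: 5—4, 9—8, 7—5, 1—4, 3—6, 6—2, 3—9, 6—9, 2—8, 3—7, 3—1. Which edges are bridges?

none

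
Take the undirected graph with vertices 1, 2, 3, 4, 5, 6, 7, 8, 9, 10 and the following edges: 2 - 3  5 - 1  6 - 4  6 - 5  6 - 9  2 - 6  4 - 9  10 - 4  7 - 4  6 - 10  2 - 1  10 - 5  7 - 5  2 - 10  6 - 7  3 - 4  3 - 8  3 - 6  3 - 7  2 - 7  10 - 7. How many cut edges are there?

1

The edges on the cycle 2-3-7-5-10-6-2 are not bridges since each lies on that cycle.
But removing 3 - 8 disconnects 3 from 8 — this is a bridge.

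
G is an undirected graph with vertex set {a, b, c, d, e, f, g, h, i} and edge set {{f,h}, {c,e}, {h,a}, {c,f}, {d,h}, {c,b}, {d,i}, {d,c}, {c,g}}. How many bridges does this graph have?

The edges on the cycle d-c-f-h-d are not bridges since each lies on that cycle.
But removing h-a disconnects h from a; removing c-b disconnects c from b; removing d-i disconnects d from i; removing e-c disconnects e from c — these are bridges.
In total 5 edges are bridges.

5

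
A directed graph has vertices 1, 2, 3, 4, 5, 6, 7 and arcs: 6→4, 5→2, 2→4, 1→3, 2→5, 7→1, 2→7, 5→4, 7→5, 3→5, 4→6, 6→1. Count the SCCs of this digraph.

{1, 2, 3, 4, 5, 6, 7} are all mutually reachable — one SCC of size 7.
That gives 1 strongly connected component.

1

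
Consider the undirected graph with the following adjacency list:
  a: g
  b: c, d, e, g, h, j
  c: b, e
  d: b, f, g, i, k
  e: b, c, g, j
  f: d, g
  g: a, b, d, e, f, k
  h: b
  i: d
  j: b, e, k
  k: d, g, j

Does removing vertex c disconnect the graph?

No

Deleting c leaves 1 component (was 1) (its neighbors b, e remain connected to each other), so c is not a cut vertex.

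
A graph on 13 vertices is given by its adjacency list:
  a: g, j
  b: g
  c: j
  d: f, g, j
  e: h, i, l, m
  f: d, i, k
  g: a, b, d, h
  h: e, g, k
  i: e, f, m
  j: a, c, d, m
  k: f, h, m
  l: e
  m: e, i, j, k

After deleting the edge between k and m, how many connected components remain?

k and m are still connected via k-h-e-m, so the component count stays at 1.

1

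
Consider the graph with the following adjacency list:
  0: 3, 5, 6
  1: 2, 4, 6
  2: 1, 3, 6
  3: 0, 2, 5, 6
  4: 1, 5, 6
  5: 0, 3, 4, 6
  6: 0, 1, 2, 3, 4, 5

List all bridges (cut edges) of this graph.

The edges on the cycle 6-5-0-6 are not bridges since each lies on that cycle.
Every edge lies on some cycle, so there are no bridges.

none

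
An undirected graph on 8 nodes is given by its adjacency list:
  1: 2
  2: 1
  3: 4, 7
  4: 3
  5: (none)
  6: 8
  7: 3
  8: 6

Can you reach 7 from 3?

From 3 we can reach 3, 4, 7, which includes 7.

Yes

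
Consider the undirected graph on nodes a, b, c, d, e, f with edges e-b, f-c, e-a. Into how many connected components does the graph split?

3

d is isolated — a component by itself.
Starting from c we can reach c, f. That is one component of size 2.
Starting from a we can reach a, b, e. That is one component of size 3.
Total: 3 components.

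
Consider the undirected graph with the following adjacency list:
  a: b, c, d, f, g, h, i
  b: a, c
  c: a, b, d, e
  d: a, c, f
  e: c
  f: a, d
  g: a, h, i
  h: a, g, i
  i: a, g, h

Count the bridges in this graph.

The edges on the cycle a-h-g-a are not bridges since each lies on that cycle.
But removing c-e disconnects c from e — this is a bridge.

1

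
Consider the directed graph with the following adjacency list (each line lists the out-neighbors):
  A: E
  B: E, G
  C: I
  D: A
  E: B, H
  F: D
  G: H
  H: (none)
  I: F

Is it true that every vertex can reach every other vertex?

There is no directed path from H to C, so the graph is not strongly connected.

No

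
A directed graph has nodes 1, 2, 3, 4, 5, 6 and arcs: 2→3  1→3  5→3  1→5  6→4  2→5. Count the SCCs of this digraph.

{6} is an SCC by itself.
{3} is an SCC by itself.
{4} is an SCC by itself.
{5} is an SCC by itself.
{1} is an SCC by itself.
(and 1 more singleton SCC)
That gives 6 strongly connected components.

6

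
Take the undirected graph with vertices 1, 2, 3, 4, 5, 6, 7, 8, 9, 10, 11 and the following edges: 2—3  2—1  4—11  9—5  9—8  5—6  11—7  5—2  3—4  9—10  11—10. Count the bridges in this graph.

The edges on the cycle 9-5-2-3-4-11-10-9 are not bridges since each lies on that cycle.
But removing 9—8 disconnects 9 from 8; removing 6—5 disconnects 6 from 5; removing 2—1 disconnects 2 from 1; removing 7—11 disconnects 7 from 11 — these are bridges.
That makes 4 bridges.

4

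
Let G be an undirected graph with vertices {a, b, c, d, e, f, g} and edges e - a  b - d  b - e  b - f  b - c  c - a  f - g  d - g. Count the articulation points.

1

Removing b increases the component count from 1 to 2, so b is a cut vertex.
By contrast removing d leaves 1 component; it is not a cut vertex. No other vertex is a cut vertex either.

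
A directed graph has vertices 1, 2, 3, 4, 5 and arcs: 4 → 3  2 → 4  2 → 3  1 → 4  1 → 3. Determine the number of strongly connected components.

5

{3} is an SCC by itself.
{1} is an SCC by itself.
{5} is an SCC by itself.
{2} is an SCC by itself.
{4} is an SCC by itself.
That gives 5 strongly connected components.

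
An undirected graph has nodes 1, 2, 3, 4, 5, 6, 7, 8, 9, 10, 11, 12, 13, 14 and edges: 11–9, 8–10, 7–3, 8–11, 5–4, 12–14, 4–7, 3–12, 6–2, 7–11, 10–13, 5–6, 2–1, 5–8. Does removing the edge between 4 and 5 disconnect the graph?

After removing 4–5, the path 4-7-11-8-5 still connects them, so the edge is not a bridge.

No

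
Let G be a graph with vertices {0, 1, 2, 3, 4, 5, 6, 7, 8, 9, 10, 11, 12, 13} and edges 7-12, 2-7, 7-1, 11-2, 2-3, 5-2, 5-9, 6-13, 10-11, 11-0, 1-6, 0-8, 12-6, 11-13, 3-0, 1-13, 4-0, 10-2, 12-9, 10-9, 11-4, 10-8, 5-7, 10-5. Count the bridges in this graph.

The edges on the cycle 11-2-3-0-11 are not bridges since each lies on that cycle.
Every edge lies on some cycle, so there are no bridges.

0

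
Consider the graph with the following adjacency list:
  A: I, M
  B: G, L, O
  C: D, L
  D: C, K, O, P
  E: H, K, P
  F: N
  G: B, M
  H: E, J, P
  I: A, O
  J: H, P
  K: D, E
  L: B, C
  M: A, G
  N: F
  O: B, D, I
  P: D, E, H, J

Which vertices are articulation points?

Removing D increases the component count from 2 to 3, so D is a cut vertex.
By contrast removing K leaves 2 components; it is not a cut vertex. No other vertex is a cut vertex either.

D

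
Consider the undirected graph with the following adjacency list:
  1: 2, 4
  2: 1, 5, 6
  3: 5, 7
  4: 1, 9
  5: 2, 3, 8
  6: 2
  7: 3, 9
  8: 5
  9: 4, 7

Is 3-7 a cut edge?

No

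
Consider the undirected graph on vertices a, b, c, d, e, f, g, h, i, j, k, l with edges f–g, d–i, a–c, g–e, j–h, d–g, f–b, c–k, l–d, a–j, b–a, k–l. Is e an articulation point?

Deleting e leaves 1 component (was 1), so e is not a cut vertex.

No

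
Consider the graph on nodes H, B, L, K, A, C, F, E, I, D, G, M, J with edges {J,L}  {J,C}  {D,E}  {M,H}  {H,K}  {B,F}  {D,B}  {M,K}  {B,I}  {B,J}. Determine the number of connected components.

G is isolated — a component by itself.
A is isolated — a component by itself.
Starting from H we can reach H, K, M. That is one component of size 3.
Starting from B we can reach B, C, D, E, F, I, J, L. That is one component of size 8.
Total: 4 components.

4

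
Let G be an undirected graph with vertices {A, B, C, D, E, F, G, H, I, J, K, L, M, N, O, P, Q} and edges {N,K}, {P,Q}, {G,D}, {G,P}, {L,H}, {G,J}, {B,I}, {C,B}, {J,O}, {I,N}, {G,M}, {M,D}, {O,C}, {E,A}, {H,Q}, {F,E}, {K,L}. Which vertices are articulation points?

E, G

Removing E increases the component count from 2 to 3, so E is a cut vertex.
Removing G increases the component count from 2 to 3, so G is a cut vertex.
By contrast removing J leaves 2 components; it is not a cut vertex. No other vertex is a cut vertex either.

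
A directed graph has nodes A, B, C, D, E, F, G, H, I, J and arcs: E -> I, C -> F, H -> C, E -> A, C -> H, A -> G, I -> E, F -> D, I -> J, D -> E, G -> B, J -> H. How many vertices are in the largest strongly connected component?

7

{C, D, E, F, H, I, J} are all mutually reachable — one SCC of size 7.
{G} is an SCC by itself.
{B} is an SCC by itself.
{A} is an SCC by itself.
The largest has 7 vertices.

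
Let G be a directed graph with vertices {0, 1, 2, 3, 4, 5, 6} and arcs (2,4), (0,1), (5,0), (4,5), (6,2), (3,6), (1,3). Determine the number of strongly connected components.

{0, 1, 2, 3, 4, 5, 6} are all mutually reachable — one SCC of size 7.
That gives 1 strongly connected component.

1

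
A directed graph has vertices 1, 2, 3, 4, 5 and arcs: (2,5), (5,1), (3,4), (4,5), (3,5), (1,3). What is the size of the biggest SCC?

{1, 3, 4, 5} are all mutually reachable — one SCC of size 4.
{2} is an SCC by itself.
The largest has 4 vertices.

4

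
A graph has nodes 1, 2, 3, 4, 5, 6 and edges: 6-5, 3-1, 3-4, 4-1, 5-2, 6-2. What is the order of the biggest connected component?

Starting from 1 we can reach 1, 3, 4. That is one component of size 3.
Starting from 2 we can reach 2, 5, 6. That is one component of size 3.
The largest has 3 vertices.

3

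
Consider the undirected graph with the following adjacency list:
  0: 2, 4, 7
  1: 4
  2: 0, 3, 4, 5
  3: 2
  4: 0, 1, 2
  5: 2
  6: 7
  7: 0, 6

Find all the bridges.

0-7, 1-4, 2-3, 2-5, 6-7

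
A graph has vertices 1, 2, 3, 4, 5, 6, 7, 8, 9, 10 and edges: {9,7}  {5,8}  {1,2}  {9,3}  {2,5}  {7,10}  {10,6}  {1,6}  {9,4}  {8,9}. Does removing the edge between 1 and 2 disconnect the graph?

No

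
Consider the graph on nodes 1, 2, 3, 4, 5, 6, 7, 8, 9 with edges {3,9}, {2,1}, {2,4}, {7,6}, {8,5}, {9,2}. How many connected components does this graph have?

3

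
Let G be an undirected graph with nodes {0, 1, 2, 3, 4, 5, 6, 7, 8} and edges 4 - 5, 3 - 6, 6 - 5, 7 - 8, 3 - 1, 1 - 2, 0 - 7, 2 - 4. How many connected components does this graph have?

Starting from 0 we can reach 0, 7, 8. That is one component of size 3.
Starting from 1 we can reach 1, 2, 3, 4, 5, 6. That is one component of size 6.
Total: 2 components.

2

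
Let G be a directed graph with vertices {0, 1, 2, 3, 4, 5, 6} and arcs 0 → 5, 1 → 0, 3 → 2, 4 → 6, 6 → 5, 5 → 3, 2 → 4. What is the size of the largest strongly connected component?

5

{2, 3, 4, 5, 6} are all mutually reachable — one SCC of size 5.
{1} is an SCC by itself.
{0} is an SCC by itself.
The largest has 5 vertices.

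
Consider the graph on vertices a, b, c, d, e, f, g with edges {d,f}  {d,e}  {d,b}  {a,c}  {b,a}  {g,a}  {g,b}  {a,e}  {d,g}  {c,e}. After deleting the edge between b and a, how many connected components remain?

1

b and a are still connected via b-g-a, so the component count stays at 1.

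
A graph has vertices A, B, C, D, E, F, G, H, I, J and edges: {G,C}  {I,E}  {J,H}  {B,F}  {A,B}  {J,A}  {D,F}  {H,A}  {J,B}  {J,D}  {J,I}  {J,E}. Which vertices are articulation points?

Removing J increases the component count from 2 to 3, so J is a cut vertex.
By contrast removing D leaves 2 components; it is not a cut vertex. No other vertex is a cut vertex either.

J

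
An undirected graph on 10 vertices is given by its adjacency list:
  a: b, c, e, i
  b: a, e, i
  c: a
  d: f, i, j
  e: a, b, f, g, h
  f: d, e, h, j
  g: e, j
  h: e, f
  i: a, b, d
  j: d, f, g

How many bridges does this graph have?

1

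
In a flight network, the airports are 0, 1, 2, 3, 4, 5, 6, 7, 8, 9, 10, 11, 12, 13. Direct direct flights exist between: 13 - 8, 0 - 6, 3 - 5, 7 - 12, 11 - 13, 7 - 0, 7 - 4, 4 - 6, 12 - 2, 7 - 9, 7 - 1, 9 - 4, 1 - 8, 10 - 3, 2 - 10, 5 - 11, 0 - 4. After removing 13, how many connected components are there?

1

With 13 gone, the remaining components are: {0, 1, 2, 3, 4, 5, 6, 7, 8, 9, 10, 11, 12}.
That is 1 component.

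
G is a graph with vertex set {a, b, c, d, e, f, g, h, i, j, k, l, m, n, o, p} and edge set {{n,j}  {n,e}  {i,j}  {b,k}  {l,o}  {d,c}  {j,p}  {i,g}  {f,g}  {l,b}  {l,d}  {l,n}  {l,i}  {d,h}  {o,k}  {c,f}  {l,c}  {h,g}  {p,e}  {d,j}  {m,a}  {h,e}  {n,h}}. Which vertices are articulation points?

l

Removing l increases the component count from 2 to 3, so l is a cut vertex.
By contrast removing b leaves 2 components; it is not a cut vertex. No other vertex is a cut vertex either.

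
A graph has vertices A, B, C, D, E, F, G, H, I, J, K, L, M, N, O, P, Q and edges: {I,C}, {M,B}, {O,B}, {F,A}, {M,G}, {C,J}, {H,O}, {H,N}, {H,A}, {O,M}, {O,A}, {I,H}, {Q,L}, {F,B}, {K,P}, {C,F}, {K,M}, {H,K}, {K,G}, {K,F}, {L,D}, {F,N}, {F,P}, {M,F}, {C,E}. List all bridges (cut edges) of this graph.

C-E, C-J, D-L, L-Q

The edges on the cycle I-H-K-P-F-C-I are not bridges since each lies on that cycle.
But removing C—J disconnects C from J; removing E—C disconnects E from C; removing Q—L disconnects Q from L; removing D—L disconnects D from L — these are bridges.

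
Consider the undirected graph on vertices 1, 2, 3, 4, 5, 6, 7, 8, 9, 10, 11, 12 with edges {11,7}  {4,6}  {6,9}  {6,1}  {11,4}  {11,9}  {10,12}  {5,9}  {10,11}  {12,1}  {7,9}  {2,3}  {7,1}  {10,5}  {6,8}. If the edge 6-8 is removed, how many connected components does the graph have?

3

Before removal there are 2 components.
6-8 is a bridge — removing it separates 6's side from 8's side.
After removal: 3 components.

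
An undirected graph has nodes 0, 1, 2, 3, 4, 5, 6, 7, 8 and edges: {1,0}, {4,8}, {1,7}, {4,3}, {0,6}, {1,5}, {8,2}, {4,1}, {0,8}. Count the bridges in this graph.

5

The edges on the cycle 4-1-0-8-4 are not bridges since each lies on that cycle.
But removing 8—2 disconnects 8 from 2; removing 4—3 disconnects 4 from 3; removing 5—1 disconnects 5 from 1; removing 1—7 disconnects 1 from 7 — these are bridges.
In total 5 edges are bridges.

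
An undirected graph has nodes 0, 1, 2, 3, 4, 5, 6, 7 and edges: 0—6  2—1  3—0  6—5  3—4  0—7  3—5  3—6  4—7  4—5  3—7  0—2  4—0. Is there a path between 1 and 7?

Yes

From 1 we can reach 0, 1, 2, 3, 4, 5, 6, 7, which includes 7.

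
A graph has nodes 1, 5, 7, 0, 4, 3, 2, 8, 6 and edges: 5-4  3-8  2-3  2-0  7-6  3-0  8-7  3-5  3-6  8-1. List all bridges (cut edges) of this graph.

1-8, 3-5, 4-5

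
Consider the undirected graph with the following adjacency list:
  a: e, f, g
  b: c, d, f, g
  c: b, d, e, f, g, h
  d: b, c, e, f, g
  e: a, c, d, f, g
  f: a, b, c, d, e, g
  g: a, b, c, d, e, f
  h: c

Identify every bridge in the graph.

The edges on the cycle d-c-b-g-d are not bridges since each lies on that cycle.
But removing h-c disconnects h from c — this is a bridge.

c-h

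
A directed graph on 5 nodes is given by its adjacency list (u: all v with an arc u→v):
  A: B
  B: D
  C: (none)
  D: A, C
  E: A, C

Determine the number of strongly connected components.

{A, B, D} are all mutually reachable — one SCC of size 3.
{E} is an SCC by itself.
{C} is an SCC by itself.
That gives 3 strongly connected components.

3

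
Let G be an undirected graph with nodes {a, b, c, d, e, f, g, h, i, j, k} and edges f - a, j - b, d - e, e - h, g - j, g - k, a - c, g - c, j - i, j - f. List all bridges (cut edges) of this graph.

The edges on the cycle g-j-f-a-c-g are not bridges since each lies on that cycle.
But removing j - b disconnects j from b; removing g - k disconnects g from k; removing e - h disconnects e from h; removing d - e disconnects d from e — these are bridges.
In total 5 edges are bridges.

b-j, d-e, e-h, g-k, i-j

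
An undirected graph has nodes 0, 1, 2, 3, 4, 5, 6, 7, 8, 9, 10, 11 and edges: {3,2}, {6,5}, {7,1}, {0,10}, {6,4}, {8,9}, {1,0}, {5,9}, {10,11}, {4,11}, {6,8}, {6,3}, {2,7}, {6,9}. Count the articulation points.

1

Removing 6 increases the component count from 1 to 2, so 6 is a cut vertex.
By contrast removing 10 leaves 1 component; it is not a cut vertex. No other vertex is a cut vertex either.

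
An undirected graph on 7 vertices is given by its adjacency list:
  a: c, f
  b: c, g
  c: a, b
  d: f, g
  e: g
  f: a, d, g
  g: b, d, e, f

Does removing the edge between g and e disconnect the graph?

Yes

Removing g-e leaves no path between g and e: the component count goes from 1 to 2. So it is a bridge.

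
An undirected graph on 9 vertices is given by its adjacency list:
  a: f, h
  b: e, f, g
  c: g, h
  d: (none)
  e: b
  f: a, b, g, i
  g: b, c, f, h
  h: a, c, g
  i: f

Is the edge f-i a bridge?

Removing f-i leaves no path between f and i: the component count goes from 2 to 3. So it is a bridge.

Yes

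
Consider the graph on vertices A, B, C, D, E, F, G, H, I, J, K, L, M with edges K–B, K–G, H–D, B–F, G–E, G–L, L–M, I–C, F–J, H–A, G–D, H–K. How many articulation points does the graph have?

Removing B increases the component count from 2 to 3, so B is a cut vertex.
Removing F increases the component count from 2 to 3, so F is a cut vertex.
Removing G increases the component count from 2 to 4, so G is a cut vertex.
Likewise H, K, L are cut vertices.
By contrast removing D leaves 2 components; it is not a cut vertex. No other vertex is a cut vertex either.

6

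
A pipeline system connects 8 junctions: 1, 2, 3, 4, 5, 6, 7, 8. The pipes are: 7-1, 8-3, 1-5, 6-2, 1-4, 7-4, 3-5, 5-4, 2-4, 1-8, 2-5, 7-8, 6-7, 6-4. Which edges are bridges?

none

The edges on the cycle 6-7-1-5-2-6 are not bridges since each lies on that cycle.
Every edge lies on some cycle, so there are no bridges.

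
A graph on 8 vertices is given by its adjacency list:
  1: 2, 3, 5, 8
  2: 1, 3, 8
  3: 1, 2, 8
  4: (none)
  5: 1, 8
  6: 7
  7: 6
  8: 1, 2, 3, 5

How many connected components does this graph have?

4 is isolated — a component by itself.
Starting from 6 we can reach 6, 7. That is one component of size 2.
Starting from 1 we can reach 1, 2, 3, 5, 8. That is one component of size 5.
Total: 3 components.

3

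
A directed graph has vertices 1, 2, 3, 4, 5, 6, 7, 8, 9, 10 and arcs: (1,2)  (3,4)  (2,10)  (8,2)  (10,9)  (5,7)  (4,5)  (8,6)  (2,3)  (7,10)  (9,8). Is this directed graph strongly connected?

No

There is no directed path from 8 to 1, so the graph is not strongly connected.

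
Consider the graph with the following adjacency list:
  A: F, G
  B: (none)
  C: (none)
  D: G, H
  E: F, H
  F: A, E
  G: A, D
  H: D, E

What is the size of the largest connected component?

6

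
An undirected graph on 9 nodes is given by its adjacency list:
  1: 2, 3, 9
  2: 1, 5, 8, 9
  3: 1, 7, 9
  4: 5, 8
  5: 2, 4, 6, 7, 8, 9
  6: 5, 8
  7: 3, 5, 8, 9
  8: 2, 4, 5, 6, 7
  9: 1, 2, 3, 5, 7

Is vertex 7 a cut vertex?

Deleting 7 leaves 1 component (was 1) (its neighbors 3, 5, 8, 9 remain connected to each other), so 7 is not a cut vertex.

No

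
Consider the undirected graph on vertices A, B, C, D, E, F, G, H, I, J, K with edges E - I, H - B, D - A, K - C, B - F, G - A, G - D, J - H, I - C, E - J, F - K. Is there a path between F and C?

From F we can reach B, C, E, F, H, I, J, K, which includes C.

Yes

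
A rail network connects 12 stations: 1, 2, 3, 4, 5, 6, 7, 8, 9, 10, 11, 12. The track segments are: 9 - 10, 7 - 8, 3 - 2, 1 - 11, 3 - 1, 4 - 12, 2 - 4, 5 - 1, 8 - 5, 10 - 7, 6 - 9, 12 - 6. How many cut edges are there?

1

The edges on the cycle 3-2-4-12-6-9-10-7-8-5-1-3 are not bridges since each lies on that cycle.
But removing 1 - 11 disconnects 1 from 11 — this is a bridge.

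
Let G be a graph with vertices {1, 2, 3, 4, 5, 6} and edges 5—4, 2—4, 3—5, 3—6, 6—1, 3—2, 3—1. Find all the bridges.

none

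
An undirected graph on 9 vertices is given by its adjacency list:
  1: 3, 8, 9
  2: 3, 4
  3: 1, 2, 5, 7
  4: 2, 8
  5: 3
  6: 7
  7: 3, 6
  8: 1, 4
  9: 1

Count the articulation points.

Removing 1 increases the component count from 1 to 2, so 1 is a cut vertex.
Removing 3 increases the component count from 1 to 3, so 3 is a cut vertex.
Removing 7 increases the component count from 1 to 2, so 7 is a cut vertex.
By contrast removing 6 leaves 1 component; it is not a cut vertex. No other vertex is a cut vertex either.

3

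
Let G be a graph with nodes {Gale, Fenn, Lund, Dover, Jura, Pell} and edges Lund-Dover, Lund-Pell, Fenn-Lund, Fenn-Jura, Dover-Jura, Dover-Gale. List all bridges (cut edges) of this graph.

Dover-Gale, Lund-Pell

The edges on the cycle Fenn-Lund-Dover-Jura-Fenn are not bridges since each lies on that cycle.
But removing Dover-Gale disconnects Dover from Gale; removing Lund-Pell disconnects Lund from Pell — these are bridges.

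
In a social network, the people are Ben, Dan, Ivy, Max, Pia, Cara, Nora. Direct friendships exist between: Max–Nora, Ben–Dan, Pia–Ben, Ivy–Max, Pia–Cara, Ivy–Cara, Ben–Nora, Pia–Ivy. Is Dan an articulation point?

No

Deleting Dan leaves 1 component (was 1), so Dan is not a cut vertex.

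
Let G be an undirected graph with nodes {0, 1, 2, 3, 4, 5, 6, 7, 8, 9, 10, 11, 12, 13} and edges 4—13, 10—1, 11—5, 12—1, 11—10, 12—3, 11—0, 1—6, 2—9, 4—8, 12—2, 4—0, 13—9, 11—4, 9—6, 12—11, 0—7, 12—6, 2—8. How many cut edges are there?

The edges on the cycle 11-4-0-11 are not bridges since each lies on that cycle.
But removing 0—7 disconnects 0 from 7; removing 12—3 disconnects 12 from 3; removing 11—5 disconnects 11 from 5 — these are bridges.
That makes 3 bridges.

3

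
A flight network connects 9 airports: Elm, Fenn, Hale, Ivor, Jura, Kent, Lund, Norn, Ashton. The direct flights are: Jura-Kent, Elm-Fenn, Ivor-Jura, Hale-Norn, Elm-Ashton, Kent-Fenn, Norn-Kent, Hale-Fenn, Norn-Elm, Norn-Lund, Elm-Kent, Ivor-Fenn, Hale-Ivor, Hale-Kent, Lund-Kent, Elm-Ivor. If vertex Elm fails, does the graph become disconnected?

Deleting Elm raises the number of components from 1 to 2, so Elm is a cut vertex.

Yes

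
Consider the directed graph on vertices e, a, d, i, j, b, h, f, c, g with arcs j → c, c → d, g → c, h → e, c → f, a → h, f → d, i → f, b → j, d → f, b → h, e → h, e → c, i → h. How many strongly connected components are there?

8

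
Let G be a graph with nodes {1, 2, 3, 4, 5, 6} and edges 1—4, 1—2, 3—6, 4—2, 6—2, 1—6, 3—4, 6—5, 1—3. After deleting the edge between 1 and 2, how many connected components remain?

1

1 and 2 are still connected via 1-4-2, so the component count stays at 1.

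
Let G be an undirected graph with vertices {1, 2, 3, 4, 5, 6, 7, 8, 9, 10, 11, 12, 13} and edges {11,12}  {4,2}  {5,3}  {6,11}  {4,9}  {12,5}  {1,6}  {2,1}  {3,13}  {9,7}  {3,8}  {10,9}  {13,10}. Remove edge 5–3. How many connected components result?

5 and 3 are still connected via 5-12-11-6-1-2-4-9-10-13-3, so the component count stays at 1.

1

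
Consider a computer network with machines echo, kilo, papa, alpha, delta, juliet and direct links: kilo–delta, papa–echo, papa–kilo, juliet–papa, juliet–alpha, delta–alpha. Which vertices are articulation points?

Removing papa increases the component count from 1 to 2, so papa is a cut vertex.
By contrast removing juliet leaves 1 component; it is not a cut vertex. No other vertex is a cut vertex either.

papa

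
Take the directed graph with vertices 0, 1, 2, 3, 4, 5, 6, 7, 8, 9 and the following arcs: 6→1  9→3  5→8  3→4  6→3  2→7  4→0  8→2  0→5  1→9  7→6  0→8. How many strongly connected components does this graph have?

{0, 1, 2, 3, 4, 5, 6, 7, 8, 9} are all mutually reachable — one SCC of size 10.
That gives 1 strongly connected component.

1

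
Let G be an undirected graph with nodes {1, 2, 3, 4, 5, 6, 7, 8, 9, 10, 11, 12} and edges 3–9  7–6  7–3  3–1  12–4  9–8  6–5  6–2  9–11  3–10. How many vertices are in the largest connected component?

10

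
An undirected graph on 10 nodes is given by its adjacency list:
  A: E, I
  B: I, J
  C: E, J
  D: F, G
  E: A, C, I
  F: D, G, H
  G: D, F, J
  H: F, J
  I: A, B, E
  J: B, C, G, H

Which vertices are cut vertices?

J

Removing J increases the component count from 1 to 2, so J is a cut vertex.
By contrast removing E leaves 1 component; it is not a cut vertex. No other vertex is a cut vertex either.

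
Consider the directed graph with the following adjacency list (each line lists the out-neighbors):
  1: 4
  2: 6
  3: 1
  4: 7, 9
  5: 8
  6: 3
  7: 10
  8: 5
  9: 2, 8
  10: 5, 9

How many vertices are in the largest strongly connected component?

{1, 2, 3, 4, 6, 7, 9, 10} are all mutually reachable — one SCC of size 8.
{5, 8} are all mutually reachable — one SCC of size 2.
The largest has 8 vertices.

8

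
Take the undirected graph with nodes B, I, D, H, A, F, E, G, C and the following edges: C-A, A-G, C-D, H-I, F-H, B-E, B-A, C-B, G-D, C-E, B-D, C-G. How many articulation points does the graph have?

1

Removing H increases the component count from 2 to 3, so H is a cut vertex.
By contrast removing C leaves 2 components; it is not a cut vertex. No other vertex is a cut vertex either.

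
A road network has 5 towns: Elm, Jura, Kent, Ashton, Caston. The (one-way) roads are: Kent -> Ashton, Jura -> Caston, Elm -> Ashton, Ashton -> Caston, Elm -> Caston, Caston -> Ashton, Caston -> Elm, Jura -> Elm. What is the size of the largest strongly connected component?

{Elm, Ashton, Caston} are all mutually reachable — one SCC of size 3.
{Kent} is an SCC by itself.
{Jura} is an SCC by itself.
The largest has 3 vertices.

3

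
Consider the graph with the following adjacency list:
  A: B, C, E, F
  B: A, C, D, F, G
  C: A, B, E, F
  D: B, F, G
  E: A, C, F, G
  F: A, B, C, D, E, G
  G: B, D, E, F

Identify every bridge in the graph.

none

The edges on the cycle F-C-E-A-F are not bridges since each lies on that cycle.
Every edge lies on some cycle, so there are no bridges.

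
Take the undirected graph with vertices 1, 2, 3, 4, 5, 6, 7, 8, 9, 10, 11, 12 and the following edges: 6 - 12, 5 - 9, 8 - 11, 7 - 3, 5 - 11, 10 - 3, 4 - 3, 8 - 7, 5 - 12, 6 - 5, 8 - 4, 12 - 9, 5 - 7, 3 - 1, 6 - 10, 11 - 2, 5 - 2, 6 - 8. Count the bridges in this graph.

The edges on the cycle 6-5-12-6 are not bridges since each lies on that cycle.
But removing 1 - 3 disconnects 1 from 3 — this is a bridge.

1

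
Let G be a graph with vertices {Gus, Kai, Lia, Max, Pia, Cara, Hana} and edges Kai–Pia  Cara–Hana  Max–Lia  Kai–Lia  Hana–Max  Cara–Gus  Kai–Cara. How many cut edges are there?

2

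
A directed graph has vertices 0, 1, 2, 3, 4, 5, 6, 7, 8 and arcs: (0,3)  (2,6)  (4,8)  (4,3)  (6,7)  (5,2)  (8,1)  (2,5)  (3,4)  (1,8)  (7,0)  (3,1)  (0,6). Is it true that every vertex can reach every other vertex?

No

There is no directed path from 8 to 4, so the graph is not strongly connected.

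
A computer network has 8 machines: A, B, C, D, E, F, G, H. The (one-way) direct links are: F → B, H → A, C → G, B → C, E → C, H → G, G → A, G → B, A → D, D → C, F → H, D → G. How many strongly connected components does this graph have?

{A, B, C, D, G} are all mutually reachable — one SCC of size 5.
{H} is an SCC by itself.
{F} is an SCC by itself.
{E} is an SCC by itself.
That gives 4 strongly connected components.

4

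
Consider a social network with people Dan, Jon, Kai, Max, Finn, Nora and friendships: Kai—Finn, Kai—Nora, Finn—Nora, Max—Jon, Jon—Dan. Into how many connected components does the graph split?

2

Starting from Dan we can reach Dan, Jon, Max. That is one component of size 3.
Starting from Kai we can reach Kai, Finn, Nora. That is one component of size 3.
Total: 2 components.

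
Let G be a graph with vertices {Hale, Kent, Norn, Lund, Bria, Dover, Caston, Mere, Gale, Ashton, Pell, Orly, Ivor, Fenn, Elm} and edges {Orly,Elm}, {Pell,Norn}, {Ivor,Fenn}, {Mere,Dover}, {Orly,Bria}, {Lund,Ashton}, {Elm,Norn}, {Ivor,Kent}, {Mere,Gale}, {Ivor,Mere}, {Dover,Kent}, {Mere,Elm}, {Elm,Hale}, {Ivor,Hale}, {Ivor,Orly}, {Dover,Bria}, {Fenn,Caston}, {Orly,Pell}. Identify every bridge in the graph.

The edges on the cycle Ivor-Mere-Dover-Kent-Ivor are not bridges since each lies on that cycle.
But removing Lund-Ashton disconnects Lund from Ashton; removing Fenn-Ivor disconnects Fenn from Ivor; removing Caston-Fenn disconnects Caston from Fenn; removing Gale-Mere disconnects Gale from Mere — these are bridges.

Ashton-Lund, Caston-Fenn, Fenn-Ivor, Gale-Mere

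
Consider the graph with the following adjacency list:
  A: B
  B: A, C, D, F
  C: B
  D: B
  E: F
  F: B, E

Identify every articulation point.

B, F

Removing B increases the component count from 1 to 4, so B is a cut vertex.
Removing F increases the component count from 1 to 2, so F is a cut vertex.
By contrast removing A leaves 1 component; it is not a cut vertex. No other vertex is a cut vertex either.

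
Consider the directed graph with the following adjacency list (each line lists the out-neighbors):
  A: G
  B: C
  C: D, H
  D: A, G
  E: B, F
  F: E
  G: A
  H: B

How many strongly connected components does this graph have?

{B, C, H} are all mutually reachable — one SCC of size 3.
{E, F} are all mutually reachable — one SCC of size 2.
{A, G} are all mutually reachable — one SCC of size 2.
{D} is an SCC by itself.
That gives 4 strongly connected components.

4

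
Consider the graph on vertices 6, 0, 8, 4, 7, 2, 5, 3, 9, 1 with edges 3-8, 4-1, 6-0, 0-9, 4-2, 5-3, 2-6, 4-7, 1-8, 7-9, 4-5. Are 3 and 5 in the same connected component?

Yes

From 3 we can reach 0, 1, 2, 3, 4, 5, 6, 7, 8, 9, which includes 5.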